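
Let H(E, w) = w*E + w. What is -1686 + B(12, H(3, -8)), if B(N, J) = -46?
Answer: -1732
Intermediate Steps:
H(E, w) = w + E*w (H(E, w) = E*w + w = w + E*w)
-1686 + B(12, H(3, -8)) = -1686 - 46 = -1732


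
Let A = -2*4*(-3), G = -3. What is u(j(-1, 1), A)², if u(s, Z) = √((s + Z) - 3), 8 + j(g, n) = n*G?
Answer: 10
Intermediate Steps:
j(g, n) = -8 - 3*n (j(g, n) = -8 + n*(-3) = -8 - 3*n)
A = 24 (A = -8*(-3) = 24)
u(s, Z) = √(-3 + Z + s) (u(s, Z) = √((Z + s) - 3) = √(-3 + Z + s))
u(j(-1, 1), A)² = (√(-3 + 24 + (-8 - 3*1)))² = (√(-3 + 24 + (-8 - 3)))² = (√(-3 + 24 - 11))² = (√10)² = 10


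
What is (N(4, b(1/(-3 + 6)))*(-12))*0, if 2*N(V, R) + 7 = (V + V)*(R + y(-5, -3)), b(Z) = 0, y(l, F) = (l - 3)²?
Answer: 0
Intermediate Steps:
y(l, F) = (-3 + l)²
N(V, R) = -7/2 + V*(64 + R) (N(V, R) = -7/2 + ((V + V)*(R + (-3 - 5)²))/2 = -7/2 + ((2*V)*(R + (-8)²))/2 = -7/2 + ((2*V)*(R + 64))/2 = -7/2 + ((2*V)*(64 + R))/2 = -7/2 + (2*V*(64 + R))/2 = -7/2 + V*(64 + R))
(N(4, b(1/(-3 + 6)))*(-12))*0 = ((-7/2 + 64*4 + 0*4)*(-12))*0 = ((-7/2 + 256 + 0)*(-12))*0 = ((505/2)*(-12))*0 = -3030*0 = 0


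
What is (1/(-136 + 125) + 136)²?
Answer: 2235025/121 ≈ 18471.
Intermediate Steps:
(1/(-136 + 125) + 136)² = (1/(-11) + 136)² = (-1/11 + 136)² = (1495/11)² = 2235025/121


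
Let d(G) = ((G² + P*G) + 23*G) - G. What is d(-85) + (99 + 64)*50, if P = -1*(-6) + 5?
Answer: 12570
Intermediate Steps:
P = 11 (P = 6 + 5 = 11)
d(G) = G² + 33*G (d(G) = ((G² + 11*G) + 23*G) - G = (G² + 34*G) - G = G² + 33*G)
d(-85) + (99 + 64)*50 = -85*(33 - 85) + (99 + 64)*50 = -85*(-52) + 163*50 = 4420 + 8150 = 12570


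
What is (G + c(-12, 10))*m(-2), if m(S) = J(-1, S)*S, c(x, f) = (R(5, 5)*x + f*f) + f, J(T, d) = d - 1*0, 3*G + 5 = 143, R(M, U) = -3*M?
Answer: 1344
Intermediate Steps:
G = 46 (G = -5/3 + (1/3)*143 = -5/3 + 143/3 = 46)
J(T, d) = d (J(T, d) = d + 0 = d)
c(x, f) = f + f**2 - 15*x (c(x, f) = ((-3*5)*x + f*f) + f = (-15*x + f**2) + f = (f**2 - 15*x) + f = f + f**2 - 15*x)
m(S) = S**2 (m(S) = S*S = S**2)
(G + c(-12, 10))*m(-2) = (46 + (10 + 10**2 - 15*(-12)))*(-2)**2 = (46 + (10 + 100 + 180))*4 = (46 + 290)*4 = 336*4 = 1344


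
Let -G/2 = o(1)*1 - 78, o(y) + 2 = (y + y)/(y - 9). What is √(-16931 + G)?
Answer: I*√67082/2 ≈ 129.5*I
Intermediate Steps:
o(y) = -2 + 2*y/(-9 + y) (o(y) = -2 + (y + y)/(y - 9) = -2 + (2*y)/(-9 + y) = -2 + 2*y/(-9 + y))
G = 321/2 (G = -2*((18/(-9 + 1))*1 - 78) = -2*((18/(-8))*1 - 78) = -2*((18*(-⅛))*1 - 78) = -2*(-9/4*1 - 78) = -2*(-9/4 - 78) = -2*(-321/4) = 321/2 ≈ 160.50)
√(-16931 + G) = √(-16931 + 321/2) = √(-33541/2) = I*√67082/2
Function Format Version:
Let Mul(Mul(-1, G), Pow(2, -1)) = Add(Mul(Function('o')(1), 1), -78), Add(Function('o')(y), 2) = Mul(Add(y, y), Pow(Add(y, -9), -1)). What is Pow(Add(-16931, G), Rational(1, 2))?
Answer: Mul(Rational(1, 2), I, Pow(67082, Rational(1, 2))) ≈ Mul(129.50, I)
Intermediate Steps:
Function('o')(y) = Add(-2, Mul(2, y, Pow(Add(-9, y), -1))) (Function('o')(y) = Add(-2, Mul(Add(y, y), Pow(Add(y, -9), -1))) = Add(-2, Mul(Mul(2, y), Pow(Add(-9, y), -1))) = Add(-2, Mul(2, y, Pow(Add(-9, y), -1))))
G = Rational(321, 2) (G = Mul(-2, Add(Mul(Mul(18, Pow(Add(-9, 1), -1)), 1), -78)) = Mul(-2, Add(Mul(Mul(18, Pow(-8, -1)), 1), -78)) = Mul(-2, Add(Mul(Mul(18, Rational(-1, 8)), 1), -78)) = Mul(-2, Add(Mul(Rational(-9, 4), 1), -78)) = Mul(-2, Add(Rational(-9, 4), -78)) = Mul(-2, Rational(-321, 4)) = Rational(321, 2) ≈ 160.50)
Pow(Add(-16931, G), Rational(1, 2)) = Pow(Add(-16931, Rational(321, 2)), Rational(1, 2)) = Pow(Rational(-33541, 2), Rational(1, 2)) = Mul(Rational(1, 2), I, Pow(67082, Rational(1, 2)))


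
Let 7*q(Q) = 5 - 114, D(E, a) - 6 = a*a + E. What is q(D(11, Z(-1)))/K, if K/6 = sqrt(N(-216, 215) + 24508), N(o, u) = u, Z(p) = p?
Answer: -109*sqrt(2747)/346122 ≈ -0.016505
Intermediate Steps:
D(E, a) = 6 + E + a**2 (D(E, a) = 6 + (a*a + E) = 6 + (a**2 + E) = 6 + (E + a**2) = 6 + E + a**2)
K = 18*sqrt(2747) (K = 6*sqrt(215 + 24508) = 6*sqrt(24723) = 6*(3*sqrt(2747)) = 18*sqrt(2747) ≈ 943.41)
q(Q) = -109/7 (q(Q) = (5 - 114)/7 = (1/7)*(-109) = -109/7)
q(D(11, Z(-1)))/K = -109*sqrt(2747)/49446/7 = -109*sqrt(2747)/346122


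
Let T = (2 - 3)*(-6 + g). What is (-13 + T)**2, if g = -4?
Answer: 9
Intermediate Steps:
T = 10 (T = (2 - 3)*(-6 - 4) = -1*(-10) = 10)
(-13 + T)**2 = (-13 + 10)**2 = (-3)**2 = 9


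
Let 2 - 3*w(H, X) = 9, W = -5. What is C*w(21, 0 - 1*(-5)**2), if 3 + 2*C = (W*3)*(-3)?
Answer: -49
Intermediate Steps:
C = 21 (C = -3/2 + (-5*3*(-3))/2 = -3/2 + (-15*(-3))/2 = -3/2 + (1/2)*45 = -3/2 + 45/2 = 21)
w(H, X) = -7/3 (w(H, X) = 2/3 - 1/3*9 = 2/3 - 3 = -7/3)
C*w(21, 0 - 1*(-5)**2) = 21*(-7/3) = -49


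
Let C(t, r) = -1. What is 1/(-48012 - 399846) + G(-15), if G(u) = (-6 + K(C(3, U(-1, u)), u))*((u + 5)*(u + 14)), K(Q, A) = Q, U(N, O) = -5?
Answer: -31350061/447858 ≈ -70.000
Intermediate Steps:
G(u) = -7*(5 + u)*(14 + u) (G(u) = (-6 - 1)*((u + 5)*(u + 14)) = -7*(5 + u)*(14 + u))
1/(-48012 - 399846) + G(-15) = 1/(-48012 - 399846) + (-490 - 133*(-15) - 7*(-15)²) = 1/(-447858) + (-490 + 1995 - 7*225) = -1/447858 + (-490 + 1995 - 1575) = -1/447858 - 70 = -31350061/447858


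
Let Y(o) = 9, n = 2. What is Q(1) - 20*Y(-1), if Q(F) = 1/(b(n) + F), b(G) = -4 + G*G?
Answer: -179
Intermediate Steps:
b(G) = -4 + G²
Q(F) = 1/F (Q(F) = 1/((-4 + 2²) + F) = 1/((-4 + 4) + F) = 1/(0 + F) = 1/F)
Q(1) - 20*Y(-1) = 1/1 - 20*9 = 1 - 180 = -179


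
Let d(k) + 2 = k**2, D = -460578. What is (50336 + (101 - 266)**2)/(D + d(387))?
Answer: -77561/310811 ≈ -0.24954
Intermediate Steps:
d(k) = -2 + k**2
(50336 + (101 - 266)**2)/(D + d(387)) = (50336 + (101 - 266)**2)/(-460578 + (-2 + 387**2)) = (50336 + (-165)**2)/(-460578 + (-2 + 149769)) = (50336 + 27225)/(-460578 + 149767) = 77561/(-310811) = 77561*(-1/310811) = -77561/310811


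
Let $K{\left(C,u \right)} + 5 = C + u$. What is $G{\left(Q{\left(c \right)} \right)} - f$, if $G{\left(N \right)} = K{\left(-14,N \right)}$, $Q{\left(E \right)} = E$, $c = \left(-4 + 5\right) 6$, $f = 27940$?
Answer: $-27953$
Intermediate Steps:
$c = 6$ ($c = 1 \cdot 6 = 6$)
$K{\left(C,u \right)} = -5 + C + u$ ($K{\left(C,u \right)} = -5 + \left(C + u\right) = -5 + C + u$)
$G{\left(N \right)} = -19 + N$ ($G{\left(N \right)} = -5 - 14 + N = -19 + N$)
$G{\left(Q{\left(c \right)} \right)} - f = \left(-19 + 6\right) - 27940 = -13 - 27940 = -27953$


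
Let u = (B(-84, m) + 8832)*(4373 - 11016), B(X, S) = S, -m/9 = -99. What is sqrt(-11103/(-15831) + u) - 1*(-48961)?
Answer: 48961 + 2*I*sqrt(449654278898226)/5277 ≈ 48961.0 + 8036.8*I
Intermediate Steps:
m = 891 (m = -9*(-99) = 891)
u = -64589889 (u = (891 + 8832)*(4373 - 11016) = 9723*(-6643) = -64589889)
sqrt(-11103/(-15831) + u) - 1*(-48961) = sqrt(-11103/(-15831) - 64589889) - 1*(-48961) = sqrt(-11103*(-1/15831) - 64589889) + 48961 = sqrt(3701/5277 - 64589889) + 48961 = sqrt(-340840840552/5277) + 48961 = 2*I*sqrt(449654278898226)/5277 + 48961 = 48961 + 2*I*sqrt(449654278898226)/5277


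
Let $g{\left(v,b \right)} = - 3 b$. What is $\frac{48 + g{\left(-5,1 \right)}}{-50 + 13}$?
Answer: $- \frac{45}{37} \approx -1.2162$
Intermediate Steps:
$\frac{48 + g{\left(-5,1 \right)}}{-50 + 13} = \frac{48 - 3}{-50 + 13} = \frac{48 - 3}{-37} = 45 \left(- \frac{1}{37}\right) = - \frac{45}{37}$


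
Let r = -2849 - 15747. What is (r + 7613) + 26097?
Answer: 15114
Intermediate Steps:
r = -18596
(r + 7613) + 26097 = (-18596 + 7613) + 26097 = -10983 + 26097 = 15114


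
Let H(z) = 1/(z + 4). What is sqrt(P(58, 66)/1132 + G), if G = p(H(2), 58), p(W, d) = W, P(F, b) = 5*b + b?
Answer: sqrt(1489146)/1698 ≈ 0.71867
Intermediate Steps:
P(F, b) = 6*b
H(z) = 1/(4 + z)
G = 1/6 (G = 1/(4 + 2) = 1/6 ≈ 0.16667)
sqrt(P(58, 66)/1132 + G) = sqrt((6*66)/1132 + 1/6) = sqrt(396*(1/1132) + 1/6) = sqrt(99/283 + 1/6) = sqrt(877/1698) = sqrt(1489146)/1698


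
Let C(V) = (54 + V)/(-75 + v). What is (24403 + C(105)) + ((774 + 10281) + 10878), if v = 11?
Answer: 2965345/64 ≈ 46334.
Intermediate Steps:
C(V) = -27/32 - V/64 (C(V) = (54 + V)/(-75 + 11) = (54 + V)/(-64) = (54 + V)*(-1/64) = -27/32 - V/64)
(24403 + C(105)) + ((774 + 10281) + 10878) = (24403 + (-27/32 - 1/64*105)) + ((774 + 10281) + 10878) = (24403 + (-27/32 - 105/64)) + (11055 + 10878) = (24403 - 159/64) + 21933 = 1561633/64 + 21933 = 2965345/64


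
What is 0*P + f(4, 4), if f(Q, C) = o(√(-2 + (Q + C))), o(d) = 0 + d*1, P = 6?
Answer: √6 ≈ 2.4495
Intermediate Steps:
o(d) = d (o(d) = 0 + d = d)
f(Q, C) = √(-2 + C + Q) (f(Q, C) = √(-2 + (Q + C)) = √(-2 + (C + Q)) = √(-2 + C + Q))
0*P + f(4, 4) = 0*6 + √(-2 + 4 + 4) = 0 + √6 = √6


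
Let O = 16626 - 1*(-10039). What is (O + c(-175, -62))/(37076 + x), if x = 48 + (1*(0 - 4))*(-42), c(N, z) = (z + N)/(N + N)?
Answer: 9332987/13052200 ≈ 0.71505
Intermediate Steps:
c(N, z) = (N + z)/(2*N) (c(N, z) = (N + z)/((2*N)) = (N + z)*(1/(2*N)) = (N + z)/(2*N))
O = 26665 (O = 16626 + 10039 = 26665)
x = 216 (x = 48 + (1*(-4))*(-42) = 48 - 4*(-42) = 48 + 168 = 216)
(O + c(-175, -62))/(37076 + x) = (26665 + (½)*(-175 - 62)/(-175))/(37076 + 216) = (26665 + (½)*(-1/175)*(-237))/37292 = (26665 + 237/350)*(1/37292) = (9332987/350)*(1/37292) = 9332987/13052200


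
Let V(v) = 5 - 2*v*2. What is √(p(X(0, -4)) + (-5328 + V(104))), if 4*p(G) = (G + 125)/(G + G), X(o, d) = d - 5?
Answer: I*√206662/6 ≈ 75.767*I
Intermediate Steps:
X(o, d) = -5 + d
p(G) = (125 + G)/(8*G) (p(G) = ((G + 125)/(G + G))/4 = ((125 + G)/((2*G)))/4 = ((125 + G)*(1/(2*G)))/4 = ((125 + G)/(2*G))/4 = (125 + G)/(8*G))
V(v) = 5 - 4*v
√(p(X(0, -4)) + (-5328 + V(104))) = √((125 + (-5 - 4))/(8*(-5 - 4)) + (-5328 + (5 - 4*104))) = √((⅛)*(125 - 9)/(-9) + (-5328 + (5 - 416))) = √((⅛)*(-⅑)*116 + (-5328 - 411)) = √(-29/18 - 5739) = √(-103331/18) = I*√206662/6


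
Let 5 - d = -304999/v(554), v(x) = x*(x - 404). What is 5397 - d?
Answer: 447770201/83100 ≈ 5388.3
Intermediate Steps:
v(x) = x*(-404 + x)
d = 720499/83100 (d = 5 - (-304999)/(554*(-404 + 554)) = 5 - (-304999)/(554*150) = 5 - (-304999)/83100 = 5 - 1*(-304999/83100) = 5 + 304999/83100 = 720499/83100 ≈ 8.6703)
5397 - d = 5397 - 1*720499/83100 = 5397 - 720499/83100 = 447770201/83100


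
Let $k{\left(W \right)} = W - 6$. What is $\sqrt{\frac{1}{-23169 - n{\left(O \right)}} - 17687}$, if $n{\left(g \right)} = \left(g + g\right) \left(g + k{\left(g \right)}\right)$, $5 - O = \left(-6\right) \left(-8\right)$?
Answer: $\frac{12 i \sqrt{118653799927}}{31081} \approx 132.99 i$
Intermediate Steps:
$O = -43$ ($O = 5 - \left(-6\right) \left(-8\right) = 5 - 48 = -43$)
$k{\left(W \right)} = -6 + W$
$n{\left(g \right)} = 2 g \left(-6 + 2 g\right)$ ($n{\left(g \right)} = \left(g + g\right) \left(g + \left(-6 + g\right)\right) = 2 g \left(-6 + 2 g\right)$)
$\sqrt{\frac{1}{-23169 - n{\left(O \right)}} - 17687} = \sqrt{\frac{1}{-23169 - 4 \left(-43\right) \left(-3 - 43\right)} - 17687} = \sqrt{\frac{1}{-23169 - 4 \left(-43\right) \left(-46\right)} - 17687} = \sqrt{\frac{1}{-23169 - 7912} - 17687} = \sqrt{\frac{1}{-31081} - 17687} = \sqrt{- \frac{1}{31081} - 17687} = \sqrt{- \frac{549729648}{31081}} = \frac{12 i \sqrt{118653799927}}{31081}$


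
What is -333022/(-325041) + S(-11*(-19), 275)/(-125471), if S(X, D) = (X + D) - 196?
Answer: 41690991554/40783219311 ≈ 1.0223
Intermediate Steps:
S(X, D) = -196 + D + X (S(X, D) = (D + X) - 196 = -196 + D + X)
-333022/(-325041) + S(-11*(-19), 275)/(-125471) = -333022/(-325041) + (-196 + 275 - 11*(-19))/(-125471) = -333022*(-1/325041) + (-196 + 275 + 209)*(-1/125471) = 333022/325041 + 288*(-1/125471) = 333022/325041 - 288/125471 = 41690991554/40783219311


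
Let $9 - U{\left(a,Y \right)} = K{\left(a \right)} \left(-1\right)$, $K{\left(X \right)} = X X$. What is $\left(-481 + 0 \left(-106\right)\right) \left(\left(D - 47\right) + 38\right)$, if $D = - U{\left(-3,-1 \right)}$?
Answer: $12987$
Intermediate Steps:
$K{\left(X \right)} = X^{2}$
$U{\left(a,Y \right)} = 9 + a^{2}$ ($U{\left(a,Y \right)} = 9 - a^{2} \left(-1\right) = 9 - - a^{2} = 9 + a^{2}$)
$D = -18$ ($D = - (9 + \left(-3\right)^{2}) = - (9 + 9) = \left(-1\right) 18 = -18$)
$\left(-481 + 0 \left(-106\right)\right) \left(\left(D - 47\right) + 38\right) = \left(-481 + 0 \left(-106\right)\right) \left(\left(-18 - 47\right) + 38\right) = \left(-481 + 0\right) \left(-65 + 38\right) = \left(-481\right) \left(-27\right) = 12987$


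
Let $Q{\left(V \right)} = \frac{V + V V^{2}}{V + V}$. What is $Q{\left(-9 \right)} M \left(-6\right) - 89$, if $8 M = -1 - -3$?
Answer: $- \frac{301}{2} \approx -150.5$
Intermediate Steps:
$M = \frac{1}{4}$ ($M = \frac{-1 - -3}{8} = \frac{-1 + 3}{8} = \frac{1}{8} \cdot 2 = \frac{1}{4} \approx 0.25$)
$Q{\left(V \right)} = \frac{V + V^{3}}{2 V}$
$Q{\left(-9 \right)} M \left(-6\right) - 89 = \left(\frac{1}{2} + \frac{\left(-9\right)^{2}}{2}\right) \frac{1}{4} \left(-6\right) - 89 = \left(\frac{1}{2} + \frac{1}{2} \cdot 81\right) \left(- \frac{3}{2}\right) - 89 = \left(\frac{1}{2} + \frac{81}{2}\right) \left(- \frac{3}{2}\right) - 89 = 41 \left(- \frac{3}{2}\right) - 89 = - \frac{123}{2} - 89 = - \frac{301}{2}$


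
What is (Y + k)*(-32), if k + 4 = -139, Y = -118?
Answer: 8352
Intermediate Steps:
k = -143 (k = -4 - 139 = -143)
(Y + k)*(-32) = (-118 - 143)*(-32) = -261*(-32) = 8352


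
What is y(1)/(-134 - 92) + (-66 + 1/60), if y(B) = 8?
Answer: -447607/6780 ≈ -66.019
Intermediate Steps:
y(1)/(-134 - 92) + (-66 + 1/60) = 8/(-134 - 92) + (-66 + 1/60) = 8/(-226) + (-66 + 1/60) = 8*(-1/226) - 3959/60 = -4/113 - 3959/60 = -447607/6780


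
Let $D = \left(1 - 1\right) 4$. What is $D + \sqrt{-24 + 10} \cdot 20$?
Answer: $20 i \sqrt{14} \approx 74.833 i$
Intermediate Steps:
$D = 0$ ($D = 0 \cdot 4 = 0$)
$D + \sqrt{-24 + 10} \cdot 20 = 0 + \sqrt{-24 + 10} \cdot 20 = 0 + \sqrt{-14} \cdot 20 = 0 + i \sqrt{14} \cdot 20 = 0 + 20 i \sqrt{14} = 20 i \sqrt{14}$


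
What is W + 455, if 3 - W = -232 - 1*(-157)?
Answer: 533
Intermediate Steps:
W = 78 (W = 3 - (-232 - 1*(-157)) = 3 - (-232 + 157) = 3 - 1*(-75) = 3 + 75 = 78)
W + 455 = 78 + 455 = 533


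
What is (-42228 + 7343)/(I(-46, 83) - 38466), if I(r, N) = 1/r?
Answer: 1604710/1769437 ≈ 0.90690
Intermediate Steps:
(-42228 + 7343)/(I(-46, 83) - 38466) = (-42228 + 7343)/(1/(-46) - 38466) = -34885/(-1/46 - 38466) = -34885/(-1769437/46) = -34885*(-46/1769437) = 1604710/1769437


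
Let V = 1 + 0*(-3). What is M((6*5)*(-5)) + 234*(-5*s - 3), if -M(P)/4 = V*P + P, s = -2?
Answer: 2838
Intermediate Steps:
V = 1 (V = 1 + 0 = 1)
M(P) = -8*P (M(P) = -4*(1*P + P) = -4*(P + P) = -8*P)
M((6*5)*(-5)) + 234*(-5*s - 3) = -8*6*5*(-5) + 234*(-5*(-2) - 3) = -240*(-5) + 234*(10 - 3) = -8*(-150) + 234*7 = 1200 + 1638 = 2838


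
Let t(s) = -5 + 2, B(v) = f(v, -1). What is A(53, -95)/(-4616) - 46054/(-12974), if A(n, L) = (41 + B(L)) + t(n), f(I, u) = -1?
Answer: 106052613/29943992 ≈ 3.5417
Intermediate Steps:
B(v) = -1
t(s) = -3
A(n, L) = 37 (A(n, L) = (41 - 1) - 3 = 40 - 3 = 37)
A(53, -95)/(-4616) - 46054/(-12974) = 37/(-4616) - 46054/(-12974) = 37*(-1/4616) - 46054*(-1/12974) = -37/4616 + 23027/6487 = 106052613/29943992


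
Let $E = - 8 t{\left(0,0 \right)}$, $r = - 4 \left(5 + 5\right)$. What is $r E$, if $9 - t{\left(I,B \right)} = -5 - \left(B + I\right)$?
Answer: $4480$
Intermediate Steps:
$t{\left(I,B \right)} = 14 + B + I$ ($t{\left(I,B \right)} = 9 - \left(-5 - \left(B + I\right)\right) = 9 - \left(-5 - B - I\right) = 9 + \left(5 + B + I\right) = 14 + B + I$)
$r = -40$ ($r = \left(-4\right) 10 = -40$)
$E = -112$ ($E = - 8 \left(14 + 0 + 0\right) = \left(-8\right) 14 = -112$)
$r E = \left(-40\right) \left(-112\right) = 4480$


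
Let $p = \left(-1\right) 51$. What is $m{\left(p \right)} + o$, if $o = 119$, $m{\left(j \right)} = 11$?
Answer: $130$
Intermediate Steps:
$p = -51$
$m{\left(p \right)} + o = 11 + 119 = 130$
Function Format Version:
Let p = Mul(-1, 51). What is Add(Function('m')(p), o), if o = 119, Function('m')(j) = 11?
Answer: 130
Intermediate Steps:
p = -51
Add(Function('m')(p), o) = Add(11, 119) = 130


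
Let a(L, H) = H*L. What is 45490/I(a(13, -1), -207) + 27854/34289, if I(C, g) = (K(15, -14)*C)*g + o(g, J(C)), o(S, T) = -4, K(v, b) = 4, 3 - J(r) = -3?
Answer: 185951565/36894964 ≈ 5.0400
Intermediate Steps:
J(r) = 6 (J(r) = 3 - 1*(-3) = 3 + 3 = 6)
I(C, g) = -4 + 4*C*g (I(C, g) = (4*C)*g - 4 = 4*C*g - 4 = -4 + 4*C*g)
45490/I(a(13, -1), -207) + 27854/34289 = 45490/(-4 + 4*(-1*13)*(-207)) + 27854/34289 = 45490/(-4 + 4*(-13)*(-207)) + 27854*(1/34289) = 45490/(-4 + 10764) + 27854/34289 = 45490/10760 + 27854/34289 = 45490*(1/10760) + 27854/34289 = 4549/1076 + 27854/34289 = 185951565/36894964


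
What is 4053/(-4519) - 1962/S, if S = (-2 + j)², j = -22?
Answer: -622267/144608 ≈ -4.3031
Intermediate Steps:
S = 576 (S = (-2 - 22)² = (-24)² = 576)
4053/(-4519) - 1962/S = 4053/(-4519) - 1962/576 = 4053*(-1/4519) - 1962*1/576 = -4053/4519 - 109/32 = -622267/144608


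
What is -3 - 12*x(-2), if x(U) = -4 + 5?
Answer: -15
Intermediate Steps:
x(U) = 1
-3 - 12*x(-2) = -3 - 12*1 = -3 - 12 = -15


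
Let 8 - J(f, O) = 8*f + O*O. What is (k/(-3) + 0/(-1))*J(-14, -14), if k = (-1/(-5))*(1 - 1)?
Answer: 0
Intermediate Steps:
J(f, O) = 8 - O² - 8*f (J(f, O) = 8 - (8*f + O*O) = 8 - (8*f + O²) = 8 - (O² + 8*f) = 8 + (-O² - 8*f) = 8 - O² - 8*f)
k = 0 (k = -1*(-⅕)*0 = (⅕)*0 = 0)
(k/(-3) + 0/(-1))*J(-14, -14) = (0/(-3) + 0/(-1))*(8 - 1*(-14)² - 8*(-14)) = (0*(-⅓) + 0*(-1))*(8 - 1*196 + 112) = (0 + 0)*(8 - 196 + 112) = 0*(-76) = 0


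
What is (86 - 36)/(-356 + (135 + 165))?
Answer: -25/28 ≈ -0.89286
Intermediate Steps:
(86 - 36)/(-356 + (135 + 165)) = 50/(-356 + 300) = 50/(-56) = 50*(-1/56) = -25/28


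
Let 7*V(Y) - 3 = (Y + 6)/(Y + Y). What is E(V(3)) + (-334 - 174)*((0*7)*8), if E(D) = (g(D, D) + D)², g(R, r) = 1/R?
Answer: 76729/15876 ≈ 4.8330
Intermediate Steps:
V(Y) = 3/7 + (6 + Y)/(14*Y) (V(Y) = 3/7 + ((Y + 6)/(Y + Y))/7 = 3/7 + ((6 + Y)/((2*Y)))/7 = 3/7 + ((6 + Y)*(1/(2*Y)))/7 = 3/7 + ((6 + Y)/(2*Y))/7 = 3/7 + (6 + Y)/(14*Y))
E(D) = (D + 1/D)² (E(D) = (1/D + D)² = (D + 1/D)²)
E(V(3)) + (-334 - 174)*((0*7)*8) = (1 + ((1/14)*(6 + 7*3)/3)²)²/((1/14)*(6 + 7*3)/3)² + (-334 - 174)*((0*7)*8) = (1 + ((1/14)*(⅓)*(6 + 21))²)²/((1/14)*(⅓)*(6 + 21))² - 0*8 = (1 + ((1/14)*(⅓)*27)²)²/((1/14)*(⅓)*27)² - 508*0 = (1 + (9/14)²)²/(9/14)² + 0 = 196*(1 + 81/196)²/81 + 0 = 196*(277/196)²/81 + 0 = (196/81)*(76729/38416) + 0 = 76729/15876 + 0 = 76729/15876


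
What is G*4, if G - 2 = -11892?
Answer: -47560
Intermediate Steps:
G = -11890 (G = 2 - 11892 = -11890)
G*4 = -11890*4 = -47560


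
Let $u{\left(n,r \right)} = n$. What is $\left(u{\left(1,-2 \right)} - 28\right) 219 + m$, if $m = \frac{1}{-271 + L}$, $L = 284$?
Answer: $- \frac{76868}{13} \approx -5912.9$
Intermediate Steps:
$m = \frac{1}{13}$ ($m = \frac{1}{-271 + 284} = \frac{1}{13} \approx 0.076923$)
$\left(u{\left(1,-2 \right)} - 28\right) 219 + m = \left(1 - 28\right) 219 + \frac{1}{13} = \left(-27\right) 219 + \frac{1}{13} = -5913 + \frac{1}{13} = - \frac{76868}{13}$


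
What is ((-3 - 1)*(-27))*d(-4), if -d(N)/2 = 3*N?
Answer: 2592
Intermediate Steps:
d(N) = -6*N
((-3 - 1)*(-27))*d(-4) = ((-3 - 1)*(-27))*(-6*(-4)) = -4*(-27)*24 = 108*24 = 2592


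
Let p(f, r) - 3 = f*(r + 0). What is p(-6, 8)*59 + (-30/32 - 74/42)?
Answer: -892987/336 ≈ -2657.7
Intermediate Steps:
p(f, r) = 3 + f*r (p(f, r) = 3 + f*(r + 0) = 3 + f*r)
p(-6, 8)*59 + (-30/32 - 74/42) = (3 - 6*8)*59 + (-30/32 - 74/42) = (3 - 48)*59 + (-30*1/32 - 74*1/42) = -45*59 + (-15/16 - 37/21) = -2655 - 907/336 = -892987/336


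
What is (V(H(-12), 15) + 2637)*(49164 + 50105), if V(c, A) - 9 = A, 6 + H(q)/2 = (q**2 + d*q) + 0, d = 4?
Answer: 264154809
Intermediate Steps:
H(q) = -12 + 2*q**2 + 8*q (H(q) = -12 + 2*((q**2 + 4*q) + 0) = -12 + 2*(q**2 + 4*q) = -12 + (2*q**2 + 8*q) = -12 + 2*q**2 + 8*q)
V(c, A) = 9 + A
(V(H(-12), 15) + 2637)*(49164 + 50105) = ((9 + 15) + 2637)*(49164 + 50105) = (24 + 2637)*99269 = 2661*99269 = 264154809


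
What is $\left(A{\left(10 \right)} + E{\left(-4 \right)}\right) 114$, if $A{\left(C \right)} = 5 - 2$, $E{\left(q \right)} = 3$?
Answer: $684$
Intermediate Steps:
$A{\left(C \right)} = 3$
$\left(A{\left(10 \right)} + E{\left(-4 \right)}\right) 114 = \left(3 + 3\right) 114 = 6 \cdot 114 = 684$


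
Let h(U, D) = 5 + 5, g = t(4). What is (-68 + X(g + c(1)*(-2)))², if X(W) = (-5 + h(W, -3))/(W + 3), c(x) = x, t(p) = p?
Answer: 4489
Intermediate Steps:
g = 4
h(U, D) = 10
X(W) = 5/(3 + W) (X(W) = (-5 + 10)/(W + 3) = 5/(3 + W))
(-68 + X(g + c(1)*(-2)))² = (-68 + 5/(3 + (4 + 1*(-2))))² = (-68 + 5/(3 + (4 - 2)))² = (-68 + 5/(3 + 2))² = (-68 + 5/5)² = (-68 + 5*(⅕))² = (-68 + 1)² = (-67)² = 4489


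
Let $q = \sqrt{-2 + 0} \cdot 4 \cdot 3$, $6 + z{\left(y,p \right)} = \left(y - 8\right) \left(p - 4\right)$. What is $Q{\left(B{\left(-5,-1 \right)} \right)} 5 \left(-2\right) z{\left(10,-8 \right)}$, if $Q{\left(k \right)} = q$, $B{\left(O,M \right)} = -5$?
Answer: $3600 i \sqrt{2} \approx 5091.2 i$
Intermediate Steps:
$z{\left(y,p \right)} = -6 + \left(-8 + y\right) \left(-4 + p\right)$ ($z{\left(y,p \right)} = -6 + \left(y - 8\right) \left(p - 4\right) = -6 + \left(-8 + y\right) \left(-4 + p\right)$)
$q = 12 i \sqrt{2}$ ($q = \sqrt{-2} \cdot 4 \cdot 3 = i \sqrt{2} \cdot 4 \cdot 3 = 4 i \sqrt{2} \cdot 3 = 12 i \sqrt{2} \approx 16.971 i$)
$Q{\left(k \right)} = 12 i \sqrt{2}$
$Q{\left(B{\left(-5,-1 \right)} \right)} 5 \left(-2\right) z{\left(10,-8 \right)} = 12 i \sqrt{2} \cdot 5 \left(-2\right) \left(26 - -64 - 40 - 80\right) = 12 i \sqrt{2} \left(-10\right) \left(26 + 64 - 40 - 80\right) = - 120 i \sqrt{2} \left(-30\right) = 3600 i \sqrt{2}$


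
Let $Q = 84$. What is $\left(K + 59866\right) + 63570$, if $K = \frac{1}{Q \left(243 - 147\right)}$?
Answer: $\frac{995387905}{8064} \approx 1.2344 \cdot 10^{5}$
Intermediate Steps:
$K = \frac{1}{8064}$ ($K = \frac{1}{84 \left(243 - 147\right)} = \frac{1}{84 \cdot 96} = \frac{1}{8064} \approx 0.00012401$)
$\left(K + 59866\right) + 63570 = \left(\frac{1}{8064} + 59866\right) + 63570 = \frac{482759425}{8064} + 63570 = \frac{995387905}{8064}$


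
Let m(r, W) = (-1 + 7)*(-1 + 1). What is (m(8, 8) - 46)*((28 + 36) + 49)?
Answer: -5198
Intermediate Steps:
m(r, W) = 0 (m(r, W) = 6*0 = 0)
(m(8, 8) - 46)*((28 + 36) + 49) = (0 - 46)*((28 + 36) + 49) = -46*(64 + 49) = -46*113 = -5198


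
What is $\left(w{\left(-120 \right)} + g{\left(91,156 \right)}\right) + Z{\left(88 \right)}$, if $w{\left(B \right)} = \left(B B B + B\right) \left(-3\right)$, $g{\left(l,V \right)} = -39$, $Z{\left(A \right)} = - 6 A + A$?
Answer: $5183881$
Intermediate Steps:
$Z{\left(A \right)} = - 5 A$
$w{\left(B \right)} = - 3 B - 3 B^{3}$ ($w{\left(B \right)} = \left(B^{2} B + B\right) \left(-3\right) = \left(B^{3} + B\right) \left(-3\right) = \left(B + B^{3}\right) \left(-3\right) = - 3 B - 3 B^{3}$)
$\left(w{\left(-120 \right)} + g{\left(91,156 \right)}\right) + Z{\left(88 \right)} = \left(\left(-3\right) \left(-120\right) \left(1 + \left(-120\right)^{2}\right) - 39\right) - 440 = \left(\left(-3\right) \left(-120\right) \left(1 + 14400\right) - 39\right) - 440 = \left(\left(-3\right) \left(-120\right) 14401 - 39\right) - 440 = \left(5184360 - 39\right) - 440 = 5184321 - 440 = 5183881$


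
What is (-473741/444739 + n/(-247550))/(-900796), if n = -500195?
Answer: -21036327911/19834652247200440 ≈ -1.0606e-6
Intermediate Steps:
(-473741/444739 + n/(-247550))/(-900796) = (-473741/444739 - 500195/(-247550))/(-900796) = (-473741*1/444739 - 500195*(-1/247550))*(-1/900796) = (-473741/444739 + 100039/49510)*(-1/900796) = (21036327911/22019027890)*(-1/900796) = -21036327911/19834652247200440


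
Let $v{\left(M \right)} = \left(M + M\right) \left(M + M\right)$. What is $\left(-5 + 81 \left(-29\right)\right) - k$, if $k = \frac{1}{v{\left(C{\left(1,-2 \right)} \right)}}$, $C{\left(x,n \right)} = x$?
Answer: $- \frac{9417}{4} \approx -2354.3$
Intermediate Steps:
$v{\left(M \right)} = 4 M^{2}$ ($v{\left(M \right)} = 2 M 2 M = 4 M^{2}$)
$k = \frac{1}{4}$ ($k = \frac{1}{4 \cdot 1^{2}} = \frac{1}{4 \cdot 1} = \frac{1}{4} \approx 0.25$)
$\left(-5 + 81 \left(-29\right)\right) - k = \left(-5 + 81 \left(-29\right)\right) - \frac{1}{4} = \left(-5 - 2349\right) - \frac{1}{4} = -2354 - \frac{1}{4} = - \frac{9417}{4}$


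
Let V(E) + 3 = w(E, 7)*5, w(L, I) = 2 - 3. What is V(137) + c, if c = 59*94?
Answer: 5538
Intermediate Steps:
w(L, I) = -1
c = 5546
V(E) = -8 (V(E) = -3 - 1*5 = -3 - 5 = -8)
V(137) + c = -8 + 5546 = 5538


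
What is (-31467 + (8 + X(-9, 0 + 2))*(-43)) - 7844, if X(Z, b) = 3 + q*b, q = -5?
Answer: -39354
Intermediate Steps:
X(Z, b) = 3 - 5*b
(-31467 + (8 + X(-9, 0 + 2))*(-43)) - 7844 = (-31467 + (8 + (3 - 5*(0 + 2)))*(-43)) - 7844 = (-31467 + (8 + (3 - 5*2))*(-43)) - 7844 = (-31467 + (8 + (3 - 10))*(-43)) - 7844 = (-31467 + (8 - 7)*(-43)) - 7844 = (-31467 + 1*(-43)) - 7844 = (-31467 - 43) - 7844 = -31510 - 7844 = -39354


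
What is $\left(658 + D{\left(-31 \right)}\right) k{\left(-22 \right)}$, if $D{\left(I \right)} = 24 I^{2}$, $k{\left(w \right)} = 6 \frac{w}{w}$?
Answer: $142332$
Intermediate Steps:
$k{\left(w \right)} = 6$ ($k{\left(w \right)} = 6 \cdot 1 = 6$)
$\left(658 + D{\left(-31 \right)}\right) k{\left(-22 \right)} = \left(658 + 24 \left(-31\right)^{2}\right) 6 = \left(658 + 24 \cdot 961\right) 6 = \left(658 + 23064\right) 6 = 23722 \cdot 6 = 142332$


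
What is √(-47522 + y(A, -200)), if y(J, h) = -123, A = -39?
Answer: I*√47645 ≈ 218.28*I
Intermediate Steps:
√(-47522 + y(A, -200)) = √(-47522 - 123) = √(-47645) = I*√47645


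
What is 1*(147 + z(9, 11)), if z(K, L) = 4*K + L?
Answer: 194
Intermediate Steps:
z(K, L) = L + 4*K
1*(147 + z(9, 11)) = 1*(147 + (11 + 4*9)) = 1*(147 + (11 + 36)) = 1*(147 + 47) = 1*194 = 194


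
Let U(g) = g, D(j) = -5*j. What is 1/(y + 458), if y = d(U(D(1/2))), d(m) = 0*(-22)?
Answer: 1/458 ≈ 0.0021834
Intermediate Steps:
d(m) = 0
y = 0
1/(y + 458) = 1/(0 + 458) = 1/458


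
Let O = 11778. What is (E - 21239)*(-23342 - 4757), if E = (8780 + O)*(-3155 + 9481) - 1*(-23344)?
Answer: -3654331513287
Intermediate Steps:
E = 130073252 (E = (8780 + 11778)*(-3155 + 9481) - 1*(-23344) = 20558*6326 + 23344 = 130049908 + 23344 = 130073252)
(E - 21239)*(-23342 - 4757) = (130073252 - 21239)*(-23342 - 4757) = 130052013*(-28099) = -3654331513287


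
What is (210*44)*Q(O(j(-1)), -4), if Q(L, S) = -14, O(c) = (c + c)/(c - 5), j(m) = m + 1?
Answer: -129360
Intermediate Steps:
j(m) = 1 + m
O(c) = 2*c/(-5 + c) (O(c) = (2*c)/(-5 + c) = 2*c/(-5 + c))
(210*44)*Q(O(j(-1)), -4) = (210*44)*(-14) = 9240*(-14) = -129360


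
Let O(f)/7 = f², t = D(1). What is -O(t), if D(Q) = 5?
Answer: -175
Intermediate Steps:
t = 5
O(f) = 7*f²
-O(t) = -7*5² = -7*25 = -1*175 = -175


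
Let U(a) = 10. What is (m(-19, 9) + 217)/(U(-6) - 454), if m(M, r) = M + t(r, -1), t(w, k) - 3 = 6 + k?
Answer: -103/222 ≈ -0.46396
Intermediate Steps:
t(w, k) = 9 + k (t(w, k) = 3 + (6 + k) = 9 + k)
m(M, r) = 8 + M (m(M, r) = M + (9 - 1) = M + 8 = 8 + M)
(m(-19, 9) + 217)/(U(-6) - 454) = ((8 - 19) + 217)/(10 - 454) = (-11 + 217)/(-444) = 206*(-1/444) = -103/222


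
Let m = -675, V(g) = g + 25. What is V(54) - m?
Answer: 754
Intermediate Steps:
V(g) = 25 + g
V(54) - m = (25 + 54) - 1*(-675) = 79 + 675 = 754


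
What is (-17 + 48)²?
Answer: 961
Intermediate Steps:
(-17 + 48)² = 31² = 961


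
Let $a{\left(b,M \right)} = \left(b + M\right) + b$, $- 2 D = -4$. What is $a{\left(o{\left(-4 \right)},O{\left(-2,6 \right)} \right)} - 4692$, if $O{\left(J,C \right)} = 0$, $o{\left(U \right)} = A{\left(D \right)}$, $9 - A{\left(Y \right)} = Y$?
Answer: $-4678$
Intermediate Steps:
$D = 2$ ($D = \left(- \frac{1}{2}\right) \left(-4\right) = 2$)
$A{\left(Y \right)} = 9 - Y$
$o{\left(U \right)} = 7$ ($o{\left(U \right)} = 9 - 2 = 7$)
$a{\left(b,M \right)} = M + 2 b$ ($a{\left(b,M \right)} = \left(M + b\right) + b = M + 2 b$)
$a{\left(o{\left(-4 \right)},O{\left(-2,6 \right)} \right)} - 4692 = \left(0 + 2 \cdot 7\right) - 4692 = \left(0 + 14\right) - 4692 = 14 - 4692 = -4678$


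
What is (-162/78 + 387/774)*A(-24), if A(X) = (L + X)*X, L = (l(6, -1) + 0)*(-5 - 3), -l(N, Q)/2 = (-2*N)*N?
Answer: -578592/13 ≈ -44507.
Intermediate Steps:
l(N, Q) = 4*N² (l(N, Q) = -2*(-2*N)*N = -(-4)*N² = 4*N²)
L = -1152 (L = (4*6² + 0)*(-5 - 3) = (4*36 + 0)*(-8) = (144 + 0)*(-8) = 144*(-8) = -1152)
A(X) = X*(-1152 + X) (A(X) = (-1152 + X)*X = X*(-1152 + X))
(-162/78 + 387/774)*A(-24) = (-162/78 + 387/774)*(-24*(-1152 - 24)) = (-162*1/78 + 387*(1/774))*(-24*(-1176)) = (-27/13 + ½)*28224 = -41/26*28224 = -578592/13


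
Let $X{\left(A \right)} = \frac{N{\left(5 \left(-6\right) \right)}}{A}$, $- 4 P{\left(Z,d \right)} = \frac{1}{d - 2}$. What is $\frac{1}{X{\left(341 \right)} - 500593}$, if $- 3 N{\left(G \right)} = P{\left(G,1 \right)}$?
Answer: $- \frac{4092}{2048426557} \approx -1.9976 \cdot 10^{-6}$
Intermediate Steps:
$P{\left(Z,d \right)} = - \frac{1}{4 \left(-2 + d\right)}$ ($P{\left(Z,d \right)} = - \frac{1}{4 \left(d - 2\right)} = - \frac{1}{4 \left(-2 + d\right)}$)
$N{\left(G \right)} = - \frac{1}{12}$ ($N{\left(G \right)} = - \frac{\left(-1\right) \frac{1}{-8 + 4 \cdot 1}}{3} = - \frac{\left(-1\right) \frac{1}{-8 + 4}}{3} = - \frac{\left(-1\right) \frac{1}{-4}}{3} = - \frac{\left(-1\right) \left(- \frac{1}{4}\right)}{3} = \left(- \frac{1}{3}\right) \frac{1}{4} = - \frac{1}{12}$)
$X{\left(A \right)} = - \frac{1}{12 A}$
$\frac{1}{X{\left(341 \right)} - 500593} = \frac{1}{- \frac{1}{12 \cdot 341} - 500593} = \frac{1}{\left(- \frac{1}{12}\right) \frac{1}{341} - 500593} = \frac{1}{- \frac{1}{4092} - 500593} = \frac{1}{- \frac{2048426557}{4092}} = - \frac{4092}{2048426557}$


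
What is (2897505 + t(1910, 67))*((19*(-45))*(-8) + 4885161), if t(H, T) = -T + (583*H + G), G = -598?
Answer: 19618734050370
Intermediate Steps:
t(H, T) = -598 - T + 583*H (t(H, T) = -T + (583*H - 598) = -T + (-598 + 583*H) = -598 - T + 583*H)
(2897505 + t(1910, 67))*((19*(-45))*(-8) + 4885161) = (2897505 + (-598 - 1*67 + 583*1910))*((19*(-45))*(-8) + 4885161) = (2897505 + (-598 - 67 + 1113530))*(-855*(-8) + 4885161) = (2897505 + 1112865)*(6840 + 4885161) = 4010370*4892001 = 19618734050370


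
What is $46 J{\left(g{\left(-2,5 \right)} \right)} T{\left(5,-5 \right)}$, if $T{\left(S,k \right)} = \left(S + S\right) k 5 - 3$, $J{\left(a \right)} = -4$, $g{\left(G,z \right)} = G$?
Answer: $46552$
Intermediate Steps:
$T{\left(S,k \right)} = -3 + 10 S k$ ($T{\left(S,k \right)} = 2 S k 5 - 3 = 10 S k - 3 = -3 + 10 S k$)
$46 J{\left(g{\left(-2,5 \right)} \right)} T{\left(5,-5 \right)} = 46 \left(-4\right) \left(-3 + 10 \cdot 5 \left(-5\right)\right) = - 184 \left(-3 - 250\right) = \left(-184\right) \left(-253\right) = 46552$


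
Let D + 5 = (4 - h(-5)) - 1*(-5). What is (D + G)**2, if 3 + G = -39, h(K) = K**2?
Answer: 3969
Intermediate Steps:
G = -42 (G = -3 - 39 = -42)
D = -21 (D = -5 + ((4 - 1*(-5)**2) - 1*(-5)) = -5 + ((4 - 1*25) + 5) = -5 + ((4 - 25) + 5) = -5 + (-21 + 5) = -5 - 16 = -21)
(D + G)**2 = (-21 - 42)**2 = (-63)**2 = 3969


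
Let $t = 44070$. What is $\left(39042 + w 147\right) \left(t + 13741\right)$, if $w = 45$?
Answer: $2639476827$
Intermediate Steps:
$\left(39042 + w 147\right) \left(t + 13741\right) = \left(39042 + 45 \cdot 147\right) \left(44070 + 13741\right) = \left(39042 + 6615\right) 57811 = 45657 \cdot 57811 = 2639476827$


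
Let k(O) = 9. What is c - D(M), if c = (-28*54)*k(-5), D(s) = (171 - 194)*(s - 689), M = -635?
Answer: -44060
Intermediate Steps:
D(s) = 15847 - 23*s (D(s) = -23*(-689 + s) = 15847 - 23*s)
c = -13608 (c = -28*54*9 = -1512*9 = -13608)
c - D(M) = -13608 - (15847 - 23*(-635)) = -13608 - (15847 + 14605) = -13608 - 1*30452 = -13608 - 30452 = -44060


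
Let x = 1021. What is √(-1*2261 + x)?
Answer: 2*I*√310 ≈ 35.214*I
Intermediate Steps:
√(-1*2261 + x) = √(-1*2261 + 1021) = √(-2261 + 1021) = √(-1240) = 2*I*√310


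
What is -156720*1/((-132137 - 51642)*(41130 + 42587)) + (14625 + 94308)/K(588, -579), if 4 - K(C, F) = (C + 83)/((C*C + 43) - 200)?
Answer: 17551428238926370721/644172423928867 ≈ 27246.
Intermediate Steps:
K(C, F) = 4 - (83 + C)/(-157 + C²) (K(C, F) = 4 - (C + 83)/((C*C + 43) - 200) = 4 - (83 + C)/((C² + 43) - 200) = 4 - (83 + C)/((43 + C²) - 200) = 4 - (83 + C)/(-157 + C²))
-156720*1/((-132137 - 51642)*(41130 + 42587)) + (14625 + 94308)/K(588, -579) = -156720*1/((-132137 - 51642)*(41130 + 42587)) + (14625 + 94308)/(((-711 - 1*588 + 4*588²)/(-157 + 588²))) = -156720/((-183779*83717)) + 108933/(((-711 - 588 + 4*345744)/(-157 + 345744))) = -156720/(-15385426543) + 108933/(((-711 - 588 + 1382976)/345587)) = -156720*(-1/15385426543) + 108933/(((1/345587)*1381677)) = 156720/15385426543 + 108933/(125607/31417) = 156720/15385426543 + 108933*(31417/125607) = 156720/15385426543 + 1140782687/41869 = 17551428238926370721/644172423928867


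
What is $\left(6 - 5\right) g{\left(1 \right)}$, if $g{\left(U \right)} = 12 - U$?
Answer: $11$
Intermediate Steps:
$\left(6 - 5\right) g{\left(1 \right)} = \left(6 - 5\right) \left(12 - 1\right) = 1 \cdot 11 = 11$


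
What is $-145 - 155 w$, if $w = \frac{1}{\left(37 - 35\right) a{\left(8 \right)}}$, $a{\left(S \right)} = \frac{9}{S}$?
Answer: $- \frac{1925}{9} \approx -213.89$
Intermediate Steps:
$w = \frac{4}{9}$ ($w = \frac{1}{\left(37 - 35\right) \frac{9}{8}} = \frac{1}{\left(37 - 35\right) 9 \cdot \frac{1}{8}} = \frac{1}{2 \cdot \frac{9}{8}} = \frac{1}{2} \cdot \frac{8}{9} = \frac{4}{9} \approx 0.44444$)
$-145 - 155 w = -145 - \frac{620}{9} = - \frac{1925}{9}$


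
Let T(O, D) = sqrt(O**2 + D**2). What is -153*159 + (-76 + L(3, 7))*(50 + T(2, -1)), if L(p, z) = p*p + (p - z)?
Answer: -27877 - 71*sqrt(5) ≈ -28036.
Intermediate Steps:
T(O, D) = sqrt(D**2 + O**2)
L(p, z) = p + p**2 - z (L(p, z) = p**2 + (p - z) = p + p**2 - z)
-153*159 + (-76 + L(3, 7))*(50 + T(2, -1)) = -153*159 + (-76 + (3 + 3**2 - 1*7))*(50 + sqrt((-1)**2 + 2**2)) = -24327 + (-76 + (3 + 9 - 7))*(50 + sqrt(1 + 4)) = -24327 + (-76 + 5)*(50 + sqrt(5)) = -24327 - 71*(50 + sqrt(5)) = -24327 + (-3550 - 71*sqrt(5)) = -27877 - 71*sqrt(5)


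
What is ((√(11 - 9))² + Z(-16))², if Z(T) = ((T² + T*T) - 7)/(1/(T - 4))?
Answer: 101969604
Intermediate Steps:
Z(T) = (-7 + 2*T²)*(-4 + T) (Z(T) = ((T² + T²) - 7)/(1/(-4 + T)) = (2*T² - 7)*(-4 + T) = (-7 + 2*T²)*(-4 + T))
((√(11 - 9))² + Z(-16))² = ((√(11 - 9))² + (28 - 8*(-16)² - 7*(-16) + 2*(-16)³))² = ((√2)² + (28 - 8*256 + 112 + 2*(-4096)))² = (2 + (28 - 2048 + 112 - 8192))² = (2 - 10100)² = (-10098)² = 101969604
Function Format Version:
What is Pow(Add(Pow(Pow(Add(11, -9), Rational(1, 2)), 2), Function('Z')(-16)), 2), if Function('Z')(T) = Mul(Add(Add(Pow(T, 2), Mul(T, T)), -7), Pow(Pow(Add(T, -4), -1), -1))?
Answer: 101969604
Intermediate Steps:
Function('Z')(T) = Mul(Add(-7, Mul(2, Pow(T, 2))), Add(-4, T)) (Function('Z')(T) = Mul(Add(Add(Pow(T, 2), Pow(T, 2)), -7), Pow(Pow(Add(-4, T), -1), -1)) = Mul(Add(Mul(2, Pow(T, 2)), -7), Add(-4, T)) = Mul(Add(-7, Mul(2, Pow(T, 2))), Add(-4, T)))
Pow(Add(Pow(Pow(Add(11, -9), Rational(1, 2)), 2), Function('Z')(-16)), 2) = Pow(Add(Pow(Pow(Add(11, -9), Rational(1, 2)), 2), Add(28, Mul(-8, Pow(-16, 2)), Mul(-7, -16), Mul(2, Pow(-16, 3)))), 2) = Pow(Add(Pow(Pow(2, Rational(1, 2)), 2), Add(28, Mul(-8, 256), 112, Mul(2, -4096))), 2) = Pow(Add(2, Add(28, -2048, 112, -8192)), 2) = Pow(Add(2, -10100), 2) = Pow(-10098, 2) = 101969604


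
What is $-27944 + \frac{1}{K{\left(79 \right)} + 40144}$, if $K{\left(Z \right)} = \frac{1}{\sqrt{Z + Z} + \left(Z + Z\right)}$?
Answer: $- \frac{1117086330158143402}{39975892182721} + \frac{\sqrt{158}}{39975892182721} \approx -27944.0$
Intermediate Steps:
$K{\left(Z \right)} = \frac{1}{2 Z + \sqrt{2} \sqrt{Z}}$ ($K{\left(Z \right)} = \frac{1}{\sqrt{2 Z} + 2 Z} = \frac{1}{\sqrt{2} \sqrt{Z} + 2 Z} = \frac{1}{2 Z + \sqrt{2} \sqrt{Z}}$)
$-27944 + \frac{1}{K{\left(79 \right)} + 40144} = -27944 + \frac{1}{\frac{1}{2 \cdot 79 + \sqrt{2} \sqrt{79}} + 40144} = -27944 + \frac{1}{\frac{1}{158 + \sqrt{158}} + 40144} = -27944 + \frac{1}{40144 + \frac{1}{158 + \sqrt{158}}}$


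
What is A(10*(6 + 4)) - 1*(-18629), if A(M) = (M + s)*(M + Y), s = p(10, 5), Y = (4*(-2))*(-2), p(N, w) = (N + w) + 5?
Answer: 32549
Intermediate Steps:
p(N, w) = 5 + N + w
Y = 16 (Y = -8*(-2) = 16)
s = 20 (s = 5 + 10 + 5 = 20)
A(M) = (16 + M)*(20 + M) (A(M) = (M + 20)*(M + 16) = (20 + M)*(16 + M) = (16 + M)*(20 + M))
A(10*(6 + 4)) - 1*(-18629) = (320 + (10*(6 + 4))² + 36*(10*(6 + 4))) - 1*(-18629) = (320 + (10*10)² + 36*(10*10)) + 18629 = (320 + 100² + 36*100) + 18629 = (320 + 10000 + 3600) + 18629 = 13920 + 18629 = 32549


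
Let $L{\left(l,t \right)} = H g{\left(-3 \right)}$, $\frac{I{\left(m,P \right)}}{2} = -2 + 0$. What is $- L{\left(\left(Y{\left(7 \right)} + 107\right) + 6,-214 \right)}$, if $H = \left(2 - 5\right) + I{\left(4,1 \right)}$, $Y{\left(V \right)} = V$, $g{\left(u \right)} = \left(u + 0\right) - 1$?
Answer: $-28$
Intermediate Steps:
$g{\left(u \right)} = -1 + u$ ($g{\left(u \right)} = u - 1 = -1 + u$)
$I{\left(m,P \right)} = -4$ ($I{\left(m,P \right)} = 2 \left(-2 + 0\right) = 2 \left(-2\right) = -4$)
$H = -7$ ($H = \left(2 - 5\right) - 4 = -3 - 4 = -7$)
$L{\left(l,t \right)} = 28$ ($L{\left(l,t \right)} = - 7 \left(-1 - 3\right) = \left(-7\right) \left(-4\right) = 28$)
$- L{\left(\left(Y{\left(7 \right)} + 107\right) + 6,-214 \right)} = \left(-1\right) 28 = -28$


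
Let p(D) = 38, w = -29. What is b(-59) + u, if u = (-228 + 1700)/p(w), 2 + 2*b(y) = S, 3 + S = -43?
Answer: 280/19 ≈ 14.737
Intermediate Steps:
S = -46 (S = -3 - 43 = -46)
b(y) = -24 (b(y) = -1 + (1/2)*(-46) = -1 - 23 = -24)
u = 736/19 (u = (-228 + 1700)/38 = 1472*(1/38) = 736/19 ≈ 38.737)
b(-59) + u = -24 + 736/19 = 280/19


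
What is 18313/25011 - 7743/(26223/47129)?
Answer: -3042176690506/218621151 ≈ -13915.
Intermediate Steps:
18313/25011 - 7743/(26223/47129) = 18313*(1/25011) - 7743/(26223*(1/47129)) = 18313/25011 - 7743/26223/47129 = 18313/25011 - 7743*47129/26223 = 18313/25011 - 121639949/8741 = -3042176690506/218621151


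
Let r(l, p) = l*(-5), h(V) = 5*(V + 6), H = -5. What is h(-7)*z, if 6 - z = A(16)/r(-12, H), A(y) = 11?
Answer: -349/12 ≈ -29.083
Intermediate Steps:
h(V) = 30 + 5*V (h(V) = 5*(6 + V) = 30 + 5*V)
r(l, p) = -5*l
z = 349/60 (z = 6 - 11/((-5*(-12))) = 6 - 11/60 = 349/60 ≈ 5.8167)
h(-7)*z = (30 + 5*(-7))*(349/60) = (30 - 35)*(349/60) = -5*349/60 = -349/12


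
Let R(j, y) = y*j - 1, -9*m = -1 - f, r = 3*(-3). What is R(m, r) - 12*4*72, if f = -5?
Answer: -3453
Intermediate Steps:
r = -9
m = -4/9 (m = -(-1 - 1*(-5))/9 = -(-1 + 5)/9 = -⅑*4 = -4/9 ≈ -0.44444)
R(j, y) = -1 + j*y (R(j, y) = j*y - 1 = -1 + j*y)
R(m, r) - 12*4*72 = (-1 - 4/9*(-9)) - 12*4*72 = (-1 + 4) - 48*72 = 3 - 3456 = -3453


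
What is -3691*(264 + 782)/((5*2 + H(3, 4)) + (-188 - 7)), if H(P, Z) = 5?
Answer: 1930393/90 ≈ 21449.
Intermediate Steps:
-3691*(264 + 782)/((5*2 + H(3, 4)) + (-188 - 7)) = -3691*(264 + 782)/((5*2 + 5) + (-188 - 7)) = -3860786/((10 + 5) - 195) = -3860786/(15 - 195) = -3860786/(-180) = -3860786*(-1)/180 = -3691*(-523/90) = 1930393/90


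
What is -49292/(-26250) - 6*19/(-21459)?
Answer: 176791588/93883125 ≈ 1.8831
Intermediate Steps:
-49292/(-26250) - 6*19/(-21459) = -49292*(-1/26250) - 114*(-1/21459) = 24646/13125 + 38/7153 = 176791588/93883125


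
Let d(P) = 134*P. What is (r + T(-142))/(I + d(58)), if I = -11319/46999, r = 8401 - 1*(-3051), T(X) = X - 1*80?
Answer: 527798770/365264909 ≈ 1.4450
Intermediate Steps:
T(X) = -80 + X (T(X) = X - 80 = -80 + X)
r = 11452 (r = 8401 + 3051 = 11452)
I = -11319/46999 (I = -11319*1/46999 = -11319/46999 ≈ -0.24083)
(r + T(-142))/(I + d(58)) = (11452 + (-80 - 142))/(-11319/46999 + 134*58) = (11452 - 222)/(-11319/46999 + 7772) = 11230/(365264909/46999) = 11230*(46999/365264909) = 527798770/365264909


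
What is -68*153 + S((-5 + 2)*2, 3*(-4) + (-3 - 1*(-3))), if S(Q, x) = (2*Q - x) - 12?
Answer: -10416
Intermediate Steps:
S(Q, x) = -12 - x + 2*Q (S(Q, x) = (-x + 2*Q) - 12 = -12 - x + 2*Q)
-68*153 + S((-5 + 2)*2, 3*(-4) + (-3 - 1*(-3))) = -68*153 + (-12 - (3*(-4) + (-3 - 1*(-3))) + 2*((-5 + 2)*2)) = -10404 + (-12 - (-12 + (-3 + 3)) + 2*(-3*2)) = -10404 + (-12 - (-12 + 0) + 2*(-6)) = -10404 + (-12 - 1*(-12) - 12) = -10404 + (-12 + 12 - 12) = -10404 - 12 = -10416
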